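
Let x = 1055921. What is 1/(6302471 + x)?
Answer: 1/7358392 ≈ 1.3590e-7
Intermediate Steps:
1/(6302471 + x) = 1/(6302471 + 1055921) = 1/7358392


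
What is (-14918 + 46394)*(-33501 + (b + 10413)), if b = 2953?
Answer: -633769260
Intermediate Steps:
(-14918 + 46394)*(-33501 + (b + 10413)) = (-14918 + 46394)*(-33501 + (2953 + 10413)) = 31476*(-33501 + 13366) = 31476*(-20135) = -633769260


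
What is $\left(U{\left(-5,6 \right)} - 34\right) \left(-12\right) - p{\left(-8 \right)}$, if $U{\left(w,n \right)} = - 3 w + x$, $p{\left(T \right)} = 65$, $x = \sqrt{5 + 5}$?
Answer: $163 - 12 \sqrt{10} \approx 125.05$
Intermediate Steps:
$x = \sqrt{10} \approx 3.1623$
$U{\left(w,n \right)} = \sqrt{10} - 3 w$ ($U{\left(w,n \right)} = - 3 w + \sqrt{10} = \sqrt{10} - 3 w$)
$\left(U{\left(-5,6 \right)} - 34\right) \left(-12\right) - p{\left(-8 \right)} = \left(\left(\sqrt{10} - -15\right) - 34\right) \left(-12\right) - 65 = \left(\left(\sqrt{10} + 15\right) - 34\right) \left(-12\right) - 65 = \left(\left(15 + \sqrt{10}\right) - 34\right) \left(-12\right) - 65 = \left(-19 + \sqrt{10}\right) \left(-12\right) - 65 = \left(228 - 12 \sqrt{10}\right) - 65 = 163 - 12 \sqrt{10}$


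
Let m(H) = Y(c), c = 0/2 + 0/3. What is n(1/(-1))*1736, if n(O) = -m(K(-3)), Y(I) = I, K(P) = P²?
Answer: 0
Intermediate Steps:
c = 0 (c = 0*(½) + 0*(⅓) = 0 + 0 = 0)
m(H) = 0
n(O) = 0 (n(O) = -1*0 = 0)
n(1/(-1))*1736 = 0*1736 = 0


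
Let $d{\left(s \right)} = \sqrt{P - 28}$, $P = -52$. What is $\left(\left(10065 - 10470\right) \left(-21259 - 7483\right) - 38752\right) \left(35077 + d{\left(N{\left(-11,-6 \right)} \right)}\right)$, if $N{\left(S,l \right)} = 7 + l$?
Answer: $406954865366 + 46407032 i \sqrt{5} \approx 4.0695 \cdot 10^{11} + 1.0377 \cdot 10^{8} i$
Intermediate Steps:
$d{\left(s \right)} = 4 i \sqrt{5}$ ($d{\left(s \right)} = \sqrt{-52 - 28} = \sqrt{-80} = 4 i \sqrt{5}$)
$\left(\left(10065 - 10470\right) \left(-21259 - 7483\right) - 38752\right) \left(35077 + d{\left(N{\left(-11,-6 \right)} \right)}\right) = \left(\left(10065 - 10470\right) \left(-21259 - 7483\right) - 38752\right) \left(35077 + 4 i \sqrt{5}\right) = \left(\left(-405\right) \left(-28742\right) - 38752\right) \left(35077 + 4 i \sqrt{5}\right) = \left(11640510 - 38752\right) \left(35077 + 4 i \sqrt{5}\right) = 11601758 \left(35077 + 4 i \sqrt{5}\right) = 406954865366 + 46407032 i \sqrt{5}$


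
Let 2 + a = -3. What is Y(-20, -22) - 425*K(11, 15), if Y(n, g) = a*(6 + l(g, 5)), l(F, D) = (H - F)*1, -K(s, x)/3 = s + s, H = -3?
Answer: 27925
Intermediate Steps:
a = -5 (a = -2 - 3 = -5)
K(s, x) = -6*s (K(s, x) = -3*(s + s) = -6*s)
l(F, D) = -3 - F (l(F, D) = (-3 - F)*1 = -3 - F)
Y(n, g) = -15 + 5*g (Y(n, g) = -5*(6 + (-3 - g)) = -5*(3 - g) = -15 + 5*g)
Y(-20, -22) - 425*K(11, 15) = (-15 + 5*(-22)) - (-2550)*11 = (-15 - 110) - 425*(-66) = -125 + 28050 = 27925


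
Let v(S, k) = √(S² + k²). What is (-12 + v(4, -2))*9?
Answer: -108 + 18*√5 ≈ -67.751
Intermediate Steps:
(-12 + v(4, -2))*9 = (-12 + √(4² + (-2)²))*9 = (-12 + √(16 + 4))*9 = (-12 + √20)*9 = (-12 + 2*√5)*9 = -108 + 18*√5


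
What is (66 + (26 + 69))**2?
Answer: 25921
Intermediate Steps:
(66 + (26 + 69))**2 = (66 + 95)**2 = 161**2 = 25921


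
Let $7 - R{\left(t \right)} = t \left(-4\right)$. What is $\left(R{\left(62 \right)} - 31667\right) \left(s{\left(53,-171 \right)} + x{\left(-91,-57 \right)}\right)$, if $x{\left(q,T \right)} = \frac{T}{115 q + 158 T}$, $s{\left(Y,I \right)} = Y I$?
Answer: $\frac{5543137929792}{19471} \approx 2.8469 \cdot 10^{8}$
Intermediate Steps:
$s{\left(Y,I \right)} = I Y$
$x{\left(q,T \right)} = \frac{T}{115 q + 158 T}$
$R{\left(t \right)} = 7 + 4 t$ ($R{\left(t \right)} = 7 - t \left(-4\right) = 7 - - 4 t = 7 + 4 t$)
$\left(R{\left(62 \right)} - 31667\right) \left(s{\left(53,-171 \right)} + x{\left(-91,-57 \right)}\right) = \left(\left(7 + 4 \cdot 62\right) - 31667\right) \left(\left(-171\right) 53 - \frac{57}{115 \left(-91\right) + 158 \left(-57\right)}\right) = \left(\left(7 + 248\right) - 31667\right) \left(-9063 - \frac{57}{-10465 - 9006}\right) = \left(255 - 31667\right) \left(-9063 - \frac{57}{-19471}\right) = - 31412 \left(-9063 - - \frac{57}{19471}\right) = - 31412 \left(-9063 + \frac{57}{19471}\right) = \left(-31412\right) \left(- \frac{176465616}{19471}\right) = \frac{5543137929792}{19471}$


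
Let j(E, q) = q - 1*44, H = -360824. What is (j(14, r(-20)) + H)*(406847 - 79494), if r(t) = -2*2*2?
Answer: -118133841228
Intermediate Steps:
r(t) = -8 (r(t) = -4*2 = -8)
j(E, q) = -44 + q (j(E, q) = q - 44 = -44 + q)
(j(14, r(-20)) + H)*(406847 - 79494) = ((-44 - 8) - 360824)*(406847 - 79494) = (-52 - 360824)*327353 = -360876*327353 = -118133841228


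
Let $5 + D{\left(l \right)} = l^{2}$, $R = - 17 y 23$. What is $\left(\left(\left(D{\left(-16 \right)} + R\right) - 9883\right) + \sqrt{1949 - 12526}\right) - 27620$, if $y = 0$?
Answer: $-37252 + i \sqrt{10577} \approx -37252.0 + 102.84 i$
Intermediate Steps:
$R = 0$ ($R = \left(-17\right) 0 \cdot 23 = 0 \cdot 23 = 0$)
$D{\left(l \right)} = -5 + l^{2}$
$\left(\left(\left(D{\left(-16 \right)} + R\right) - 9883\right) + \sqrt{1949 - 12526}\right) - 27620 = \left(\left(\left(\left(-5 + \left(-16\right)^{2}\right) + 0\right) - 9883\right) + \sqrt{1949 - 12526}\right) - 27620 = \left(\left(\left(\left(-5 + 256\right) + 0\right) - 9883\right) + \sqrt{-10577}\right) - 27620 = \left(\left(\left(251 + 0\right) - 9883\right) + i \sqrt{10577}\right) - 27620 = \left(\left(251 - 9883\right) + i \sqrt{10577}\right) - 27620 = \left(-9632 + i \sqrt{10577}\right) - 27620 = -37252 + i \sqrt{10577}$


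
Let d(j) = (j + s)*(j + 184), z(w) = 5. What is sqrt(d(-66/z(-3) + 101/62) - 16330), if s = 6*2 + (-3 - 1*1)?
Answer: I*sqrt(1628485471)/310 ≈ 130.18*I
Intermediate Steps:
s = 8 (s = 12 + (-3 - 1) = 12 - 4 = 8)
d(j) = (8 + j)*(184 + j) (d(j) = (j + 8)*(j + 184) = (8 + j)*(184 + j))
sqrt(d(-66/z(-3) + 101/62) - 16330) = sqrt((1472 + (-66/5 + 101/62)**2 + 192*(-66/5 + 101/62)) - 16330) = sqrt((1472 + (-3587/310)**2 + 192*(-3587/310)) - 16330) = sqrt((1472 + 12866569/96100 - 344352/155) - 16330) = sqrt(-59172471/96100 - 16330) = sqrt(-1628485471/96100) = I*sqrt(1628485471)/310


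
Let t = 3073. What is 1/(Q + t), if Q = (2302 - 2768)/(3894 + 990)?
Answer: 2442/7504033 ≈ 0.00032543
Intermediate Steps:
Q = -233/2442 (Q = -466/4884 = -466*1/4884 = -233/2442 ≈ -0.095414)
1/(Q + t) = 1/(-233/2442 + 3073) = 1/(7504033/2442) = 2442/7504033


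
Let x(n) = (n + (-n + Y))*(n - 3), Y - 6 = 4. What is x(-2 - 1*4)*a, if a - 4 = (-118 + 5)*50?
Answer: 508140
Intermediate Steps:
Y = 10 (Y = 6 + 4 = 10)
a = -5646 (a = 4 + (-118 + 5)*50 = 4 - 113*50 = 4 - 5650 = -5646)
x(n) = -30 + 10*n (x(n) = (n + (-n + 10))*(n - 3) = (n + (10 - n))*(-3 + n) = 10*(-3 + n) = -30 + 10*n)
x(-2 - 1*4)*a = (-30 + 10*(-2 - 1*4))*(-5646) = (-30 + 10*(-2 - 4))*(-5646) = (-30 + 10*(-6))*(-5646) = (-30 - 60)*(-5646) = -90*(-5646) = 508140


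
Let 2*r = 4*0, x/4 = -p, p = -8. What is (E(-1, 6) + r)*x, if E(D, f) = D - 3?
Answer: -128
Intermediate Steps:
E(D, f) = -3 + D
x = 32 (x = 4*(-1*(-8)) = 4*8 = 32)
r = 0 (r = (4*0)/2 = (½)*0 = 0)
(E(-1, 6) + r)*x = ((-3 - 1) + 0)*32 = (-4 + 0)*32 = -4*32 = -128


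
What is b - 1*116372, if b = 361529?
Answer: 245157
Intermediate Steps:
b - 1*116372 = 361529 - 1*116372 = 361529 - 116372 = 245157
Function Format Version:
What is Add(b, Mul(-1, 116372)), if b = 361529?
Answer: 245157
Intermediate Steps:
Add(b, Mul(-1, 116372)) = Add(361529, Mul(-1, 116372)) = Add(361529, -116372) = 245157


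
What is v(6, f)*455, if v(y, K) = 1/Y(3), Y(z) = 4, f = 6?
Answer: 455/4 ≈ 113.75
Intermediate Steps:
v(y, K) = ¼ (v(y, K) = 1/4 = ¼)
v(6, f)*455 = (¼)*455 = 455/4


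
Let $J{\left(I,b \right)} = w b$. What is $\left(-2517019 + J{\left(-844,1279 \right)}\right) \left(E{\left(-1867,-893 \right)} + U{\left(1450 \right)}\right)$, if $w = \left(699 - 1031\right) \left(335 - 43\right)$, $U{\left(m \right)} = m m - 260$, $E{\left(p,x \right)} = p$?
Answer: $-265714817131335$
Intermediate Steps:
$U{\left(m \right)} = -260 + m^{2}$ ($U{\left(m \right)} = m^{2} - 260 = -260 + m^{2}$)
$w = -96944$ ($w = \left(-332\right) 292 = -96944$)
$J{\left(I,b \right)} = - 96944 b$
$\left(-2517019 + J{\left(-844,1279 \right)}\right) \left(E{\left(-1867,-893 \right)} + U{\left(1450 \right)}\right) = \left(-2517019 - 123991376\right) \left(-1867 - \left(260 - 1450^{2}\right)\right) = \left(-2517019 - 123991376\right) \left(-1867 + \left(-260 + 2102500\right)\right) = - 126508395 \left(-1867 + 2102240\right) = \left(-126508395\right) 2100373 = -265714817131335$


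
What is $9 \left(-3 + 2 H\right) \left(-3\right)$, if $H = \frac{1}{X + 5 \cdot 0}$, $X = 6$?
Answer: $72$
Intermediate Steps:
$H = \frac{1}{6}$ ($H = \frac{1}{6 + 5 \cdot 0} = \frac{1}{6 + 0} = \frac{1}{6} \approx 0.16667$)
$9 \left(-3 + 2 H\right) \left(-3\right) = 9 \left(-3 + 2 \cdot \frac{1}{6}\right) \left(-3\right) = 9 \left(-3 + \frac{1}{3}\right) \left(-3\right) = 9 \left(- \frac{8}{3}\right) \left(-3\right) = \left(-24\right) \left(-3\right) = 72$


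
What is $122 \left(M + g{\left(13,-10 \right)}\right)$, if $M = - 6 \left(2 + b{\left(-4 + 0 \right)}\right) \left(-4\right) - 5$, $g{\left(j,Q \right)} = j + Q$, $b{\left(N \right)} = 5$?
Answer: $20252$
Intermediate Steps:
$g{\left(j,Q \right)} = Q + j$
$M = 163$ ($M = - 6 \left(2 + 5\right) \left(-4\right) - 5 = - 6 \cdot 7 \left(-4\right) - 5 = \left(-6\right) \left(-28\right) - 5 = 168 - 5 = 163$)
$122 \left(M + g{\left(13,-10 \right)}\right) = 122 \left(163 + \left(-10 + 13\right)\right) = 122 \left(163 + 3\right) = 122 \cdot 166 = 20252$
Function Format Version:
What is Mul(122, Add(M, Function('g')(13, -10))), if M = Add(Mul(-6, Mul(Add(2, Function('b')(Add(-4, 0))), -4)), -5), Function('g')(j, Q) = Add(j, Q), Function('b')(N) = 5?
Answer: 20252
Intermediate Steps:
Function('g')(j, Q) = Add(Q, j)
M = 163 (M = Add(Mul(-6, Mul(Add(2, 5), -4)), -5) = Add(Mul(-6, Mul(7, -4)), -5) = Add(Mul(-6, -28), -5) = Add(168, -5) = 163)
Mul(122, Add(M, Function('g')(13, -10))) = Mul(122, Add(163, Add(-10, 13))) = Mul(122, Add(163, 3)) = Mul(122, 166) = 20252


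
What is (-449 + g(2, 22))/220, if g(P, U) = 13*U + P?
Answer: -161/220 ≈ -0.73182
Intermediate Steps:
g(P, U) = P + 13*U
(-449 + g(2, 22))/220 = (-449 + (2 + 13*22))/220 = (-449 + (2 + 286))*(1/220) = (-449 + 288)*(1/220) = -161*1/220 = -161/220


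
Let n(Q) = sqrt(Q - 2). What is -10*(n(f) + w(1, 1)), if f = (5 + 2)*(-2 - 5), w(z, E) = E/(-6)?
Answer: 5/3 - 10*I*sqrt(51) ≈ 1.6667 - 71.414*I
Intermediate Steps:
w(z, E) = -E/6 (w(z, E) = E*(-1/6) = -E/6)
f = -49 (f = 7*(-7) = -49)
n(Q) = sqrt(-2 + Q)
-10*(n(f) + w(1, 1)) = -10*(sqrt(-2 - 49) - 1/6*1) = -10*(sqrt(-51) - 1/6) = -10*(I*sqrt(51) - 1/6) = -10*(-1/6 + I*sqrt(51)) = 5/3 - 10*I*sqrt(51)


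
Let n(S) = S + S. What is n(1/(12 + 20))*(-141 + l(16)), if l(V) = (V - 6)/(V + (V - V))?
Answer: -1123/128 ≈ -8.7734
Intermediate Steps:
l(V) = (-6 + V)/V (l(V) = (-6 + V)/(V + 0) = (-6 + V)/V)
n(S) = 2*S
n(1/(12 + 20))*(-141 + l(16)) = (2/(12 + 20))*(-141 + (-6 + 16)/16) = (2/32)*(-141 + (1/16)*10) = (2*(1/32))*(-141 + 5/8) = (1/16)*(-1123/8) = -1123/128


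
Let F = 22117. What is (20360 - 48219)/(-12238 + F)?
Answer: -27859/9879 ≈ -2.8200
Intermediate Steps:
(20360 - 48219)/(-12238 + F) = (20360 - 48219)/(-12238 + 22117) = -27859/9879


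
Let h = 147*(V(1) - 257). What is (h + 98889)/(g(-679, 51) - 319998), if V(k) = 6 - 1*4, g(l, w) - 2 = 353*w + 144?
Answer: -61404/301849 ≈ -0.20343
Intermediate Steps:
g(l, w) = 146 + 353*w (g(l, w) = 2 + (353*w + 144) = 2 + (144 + 353*w) = 146 + 353*w)
V(k) = 2 (V(k) = 6 - 4 = 2)
h = -37485 (h = 147*(2 - 257) = 147*(-255) = -37485)
(h + 98889)/(g(-679, 51) - 319998) = (-37485 + 98889)/((146 + 353*51) - 319998) = 61404/((146 + 18003) - 319998) = 61404/(18149 - 319998) = 61404/(-301849) = 61404*(-1/301849) = -61404/301849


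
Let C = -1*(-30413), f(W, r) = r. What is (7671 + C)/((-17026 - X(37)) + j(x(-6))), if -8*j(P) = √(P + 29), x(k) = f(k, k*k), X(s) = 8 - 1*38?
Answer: -41425642496/18487296959 + 304672*√65/18487296959 ≈ -2.2406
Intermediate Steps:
X(s) = -30 (X(s) = 8 - 38 = -30)
x(k) = k² (x(k) = k*k = k²)
j(P) = -√(29 + P)/8 (j(P) = -√(P + 29)/8 = -√(29 + P)/8)
C = 30413
(7671 + C)/((-17026 - X(37)) + j(x(-6))) = (7671 + 30413)/((-17026 - 1*(-30)) - √(29 + (-6)²)/8) = 38084/((-17026 + 30) - √(29 + 36)/8) = 38084/(-16996 - √65/8)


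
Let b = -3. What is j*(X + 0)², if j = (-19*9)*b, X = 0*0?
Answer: 0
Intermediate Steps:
X = 0
j = 513 (j = -19*9*(-3) = -171*(-3) = 513)
j*(X + 0)² = 513*(0 + 0)² = 513*0² = 513*0 = 0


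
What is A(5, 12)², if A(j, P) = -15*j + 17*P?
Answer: 16641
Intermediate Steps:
A(5, 12)² = (-15*5 + 17*12)² = (-75 + 204)² = 129² = 16641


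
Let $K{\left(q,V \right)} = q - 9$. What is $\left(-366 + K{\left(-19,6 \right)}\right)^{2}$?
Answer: $155236$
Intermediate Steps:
$K{\left(q,V \right)} = -9 + q$
$\left(-366 + K{\left(-19,6 \right)}\right)^{2} = \left(-366 - 28\right)^{2} = \left(-394\right)^{2} = 155236$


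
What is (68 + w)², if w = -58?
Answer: 100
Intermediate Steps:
(68 + w)² = (68 - 58)² = 10² = 100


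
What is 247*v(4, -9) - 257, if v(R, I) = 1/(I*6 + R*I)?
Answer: -23377/90 ≈ -259.74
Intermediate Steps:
v(R, I) = 1/(6*I + I*R)
247*v(4, -9) - 257 = 247*(1/((-9)*(6 + 4))) - 257 = 247*(-1/9/10) - 257 = 247*(-1/9*1/10) - 257 = 247*(-1/90) - 257 = -247/90 - 257 = -23377/90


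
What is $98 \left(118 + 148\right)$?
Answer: $26068$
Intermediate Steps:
$98 \left(118 + 148\right) = 98 \cdot 266 = 26068$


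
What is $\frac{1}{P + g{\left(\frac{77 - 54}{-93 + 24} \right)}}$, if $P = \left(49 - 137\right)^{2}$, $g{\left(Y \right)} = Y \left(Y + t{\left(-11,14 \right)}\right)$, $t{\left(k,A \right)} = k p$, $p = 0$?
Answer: $\frac{9}{69697} \approx 0.00012913$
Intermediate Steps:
$t{\left(k,A \right)} = 0$ ($t{\left(k,A \right)} = k 0 = 0$)
$g{\left(Y \right)} = Y^{2}$ ($g{\left(Y \right)} = Y \left(Y + 0\right) = Y Y = Y^{2}$)
$P = 7744$ ($P = \left(-88\right)^{2} = 7744$)
$\frac{1}{P + g{\left(\frac{77 - 54}{-93 + 24} \right)}} = \frac{1}{7744 + \left(\frac{77 - 54}{-93 + 24}\right)^{2}} = \frac{1}{7744 + \left(\frac{23}{-69}\right)^{2}} = \frac{1}{7744 + \left(23 \left(- \frac{1}{69}\right)\right)^{2}} = \frac{1}{7744 + \left(- \frac{1}{3}\right)^{2}} = \frac{1}{7744 + \frac{1}{9}} = \frac{1}{\frac{69697}{9}} = \frac{9}{69697}$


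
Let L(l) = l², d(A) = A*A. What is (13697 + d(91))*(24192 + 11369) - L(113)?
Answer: 781546889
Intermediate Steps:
d(A) = A²
(13697 + d(91))*(24192 + 11369) - L(113) = (13697 + 91²)*(24192 + 11369) - 1*113² = (13697 + 8281)*35561 - 1*12769 = 21978*35561 - 12769 = 781559658 - 12769 = 781546889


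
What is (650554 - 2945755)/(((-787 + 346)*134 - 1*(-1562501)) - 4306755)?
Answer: 2295201/2803348 ≈ 0.81874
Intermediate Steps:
(650554 - 2945755)/(((-787 + 346)*134 - 1*(-1562501)) - 4306755) = -2295201/((-441*134 + 1562501) - 4306755) = -2295201/((-59094 + 1562501) - 4306755) = -2295201/(1503407 - 4306755) = -2295201/(-2803348) = -2295201*(-1/2803348) = 2295201/2803348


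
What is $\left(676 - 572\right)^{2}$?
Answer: $10816$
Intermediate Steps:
$\left(676 - 572\right)^{2} = 104^{2} = 10816$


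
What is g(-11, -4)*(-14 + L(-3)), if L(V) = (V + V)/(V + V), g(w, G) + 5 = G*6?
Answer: 377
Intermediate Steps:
g(w, G) = -5 + 6*G (g(w, G) = -5 + G*6 = -5 + 6*G)
L(V) = 1 (L(V) = (2*V)/((2*V)) = (2*V)*(1/(2*V)) = 1)
g(-11, -4)*(-14 + L(-3)) = (-5 + 6*(-4))*(-14 + 1) = (-5 - 24)*(-13) = -29*(-13) = 377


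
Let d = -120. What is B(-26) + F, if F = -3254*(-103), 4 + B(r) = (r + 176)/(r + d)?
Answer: 24466459/73 ≈ 3.3516e+5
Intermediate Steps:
B(r) = -4 + (176 + r)/(-120 + r) (B(r) = -4 + (r + 176)/(r - 120) = -4 + (176 + r)/(-120 + r))
F = 335162
B(-26) + F = (656 - 3*(-26))/(-120 - 26) + 335162 = (656 + 78)/(-146) + 335162 = -1/146*734 + 335162 = -367/73 + 335162 = 24466459/73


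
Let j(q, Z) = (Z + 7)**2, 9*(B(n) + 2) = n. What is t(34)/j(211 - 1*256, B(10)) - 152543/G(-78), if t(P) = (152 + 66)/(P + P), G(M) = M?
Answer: 3922434053/2005575 ≈ 1955.8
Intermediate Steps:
t(P) = 109/P (t(P) = 218/((2*P)) = 218*(1/(2*P)) = 109/P)
B(n) = -2 + n/9
j(q, Z) = (7 + Z)**2
t(34)/j(211 - 1*256, B(10)) - 152543/G(-78) = (109/34)/((7 + (-2 + (1/9)*10))**2) - 152543/(-78) = (109*(1/34))/((7 + (-2 + 10/9))**2) - 152543*(-1/78) = 109/(34*((7 - 8/9)**2)) + 152543/78 = 109/(34*((55/9)**2)) + 152543/78 = 109/(34*(3025/81)) + 152543/78 = (109/34)*(81/3025) + 152543/78 = 8829/102850 + 152543/78 = 3922434053/2005575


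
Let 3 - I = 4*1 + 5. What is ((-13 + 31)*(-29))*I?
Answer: 3132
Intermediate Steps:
I = -6 (I = 3 - (4*1 + 5) = 3 - (4 + 5) = 3 - 1*9 = 3 - 9 = -6)
((-13 + 31)*(-29))*I = ((-13 + 31)*(-29))*(-6) = (18*(-29))*(-6) = -522*(-6) = 3132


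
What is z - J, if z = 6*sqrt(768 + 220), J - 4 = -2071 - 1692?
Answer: 3759 + 12*sqrt(247) ≈ 3947.6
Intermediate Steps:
J = -3759 (J = 4 + (-2071 - 1692) = 4 - 3763 = -3759)
z = 12*sqrt(247) (z = 6*sqrt(988) = 6*(2*sqrt(247)) = 12*sqrt(247) ≈ 188.59)
z - J = 12*sqrt(247) - 1*(-3759) = 12*sqrt(247) + 3759 = 3759 + 12*sqrt(247)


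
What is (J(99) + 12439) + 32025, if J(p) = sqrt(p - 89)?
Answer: 44464 + sqrt(10) ≈ 44467.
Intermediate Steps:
J(p) = sqrt(-89 + p)
(J(99) + 12439) + 32025 = (sqrt(-89 + 99) + 12439) + 32025 = (sqrt(10) + 12439) + 32025 = (12439 + sqrt(10)) + 32025 = 44464 + sqrt(10)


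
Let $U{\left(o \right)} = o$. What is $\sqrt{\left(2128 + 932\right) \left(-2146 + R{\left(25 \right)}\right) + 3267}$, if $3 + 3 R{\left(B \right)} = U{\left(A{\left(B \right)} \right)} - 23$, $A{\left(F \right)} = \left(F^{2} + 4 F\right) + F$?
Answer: $i \sqrt{5825013} \approx 2413.5 i$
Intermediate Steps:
$A{\left(F \right)} = F^{2} + 5 F$
$R{\left(B \right)} = - \frac{26}{3} + \frac{B \left(5 + B\right)}{3}$ ($R{\left(B \right)} = -1 + \frac{B \left(5 + B\right) - 23}{3} = -1 + \frac{-23 + B \left(5 + B\right)}{3} = -1 + \left(- \frac{23}{3} + \frac{B \left(5 + B\right)}{3}\right) = - \frac{26}{3} + \frac{B \left(5 + B\right)}{3}$)
$\sqrt{\left(2128 + 932\right) \left(-2146 + R{\left(25 \right)}\right) + 3267} = \sqrt{\left(2128 + 932\right) \left(-2146 - \left(\frac{26}{3} - \frac{25 \left(5 + 25\right)}{3}\right)\right) + 3267} = \sqrt{3060 \left(-2146 - \left(\frac{26}{3} - 250\right)\right) + 3267} = \sqrt{3060 \left(-2146 + \left(- \frac{26}{3} + 250\right)\right) + 3267} = \sqrt{3060 \left(-2146 + \frac{724}{3}\right) + 3267} = \sqrt{3060 \left(- \frac{5714}{3}\right) + 3267} = \sqrt{-5828280 + 3267} = \sqrt{-5825013} = i \sqrt{5825013}$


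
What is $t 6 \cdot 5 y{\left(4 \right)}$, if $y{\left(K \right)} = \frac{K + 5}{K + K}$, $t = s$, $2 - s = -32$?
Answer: $\frac{2295}{2} \approx 1147.5$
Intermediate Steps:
$s = 34$ ($s = 2 - -32 = 2 + 32 = 34$)
$t = 34$
$y{\left(K \right)} = \frac{5 + K}{2 K}$
$t 6 \cdot 5 y{\left(4 \right)} = 34 \cdot 6 \cdot 5 \frac{5 + 4}{2 \cdot 4} = 34 \cdot 30 \cdot \frac{1}{2} \cdot \frac{1}{4} \cdot 9 = 1020 \cdot \frac{9}{8} = \frac{2295}{2}$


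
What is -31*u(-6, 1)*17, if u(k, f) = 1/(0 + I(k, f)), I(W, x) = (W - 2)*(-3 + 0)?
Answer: -527/24 ≈ -21.958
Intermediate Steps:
I(W, x) = 6 - 3*W (I(W, x) = (-2 + W)*(-3) = 6 - 3*W)
u(k, f) = 1/(6 - 3*k) (u(k, f) = 1/(0 + (6 - 3*k)) = 1/(6 - 3*k))
-31*u(-6, 1)*17 = -(-31)/(-6 + 3*(-6))*17 = -(-31)/(-6 - 18)*17 = -(-31)/(-24)*17 = -(-31)*(-1)/24*17 = -31*1/24*17 = -31/24*17 = -527/24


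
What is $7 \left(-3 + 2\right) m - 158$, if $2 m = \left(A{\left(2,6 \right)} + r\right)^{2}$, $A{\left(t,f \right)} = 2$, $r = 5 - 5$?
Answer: $-172$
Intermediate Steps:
$r = 0$ ($r = 5 - 5 = 0$)
$m = 2$ ($m = \frac{\left(2 + 0\right)^{2}}{2} = \frac{2^{2}}{2} = \frac{1}{2} \cdot 4 = 2$)
$7 \left(-3 + 2\right) m - 158 = 7 \left(-3 + 2\right) 2 - 158 = 7 \left(-1\right) 2 - 158 = \left(-7\right) 2 - 158 = -14 - 158 = -172$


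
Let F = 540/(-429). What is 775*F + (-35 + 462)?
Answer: -78439/143 ≈ -548.52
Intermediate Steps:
F = -180/143 (F = 540*(-1/429) = -180/143 ≈ -1.2587)
775*F + (-35 + 462) = 775*(-180/143) + (-35 + 462) = -139500/143 + 427 = -78439/143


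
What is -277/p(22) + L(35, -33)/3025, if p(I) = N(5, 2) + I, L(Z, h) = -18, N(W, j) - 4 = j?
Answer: -838429/84700 ≈ -9.8988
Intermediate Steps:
N(W, j) = 4 + j
p(I) = 6 + I (p(I) = (4 + 2) + I = 6 + I)
-277/p(22) + L(35, -33)/3025 = -277/(6 + 22) - 18/3025 = -277/28 - 18*1/3025 = -277*1/28 - 18/3025 = -277/28 - 18/3025 = -838429/84700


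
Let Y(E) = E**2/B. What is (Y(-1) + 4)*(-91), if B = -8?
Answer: -2821/8 ≈ -352.63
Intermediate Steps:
Y(E) = -E**2/8 (Y(E) = E**2/(-8) = E**2*(-1/8) = -E**2/8)
(Y(-1) + 4)*(-91) = (-1/8*(-1)**2 + 4)*(-91) = (-1/8*1 + 4)*(-91) = (-1/8 + 4)*(-91) = (31/8)*(-91) = -2821/8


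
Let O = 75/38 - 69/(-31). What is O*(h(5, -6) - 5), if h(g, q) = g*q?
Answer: -173145/1178 ≈ -146.98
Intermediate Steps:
O = 4947/1178 (O = 75*(1/38) - 69*(-1/31) = 75/38 + 69/31 = 4947/1178 ≈ 4.1995)
O*(h(5, -6) - 5) = 4947*(5*(-6) - 5)/1178 = 4947*(-30 - 5)/1178 = (4947/1178)*(-35) = -173145/1178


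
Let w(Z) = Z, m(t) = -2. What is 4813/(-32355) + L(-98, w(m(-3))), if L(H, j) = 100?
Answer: 3230687/32355 ≈ 99.851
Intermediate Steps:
4813/(-32355) + L(-98, w(m(-3))) = 4813/(-32355) + 100 = 4813*(-1/32355) + 100 = -4813/32355 + 100 = 3230687/32355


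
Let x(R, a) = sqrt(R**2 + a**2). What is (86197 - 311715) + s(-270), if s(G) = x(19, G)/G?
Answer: -225518 - sqrt(73261)/270 ≈ -2.2552e+5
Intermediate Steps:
s(G) = sqrt(361 + G**2)/G (s(G) = sqrt(19**2 + G**2)/G = sqrt(361 + G**2)/G)
(86197 - 311715) + s(-270) = (86197 - 311715) + sqrt(361 + (-270)**2)/(-270) = -225518 - sqrt(361 + 72900)/270 = -225518 - sqrt(73261)/270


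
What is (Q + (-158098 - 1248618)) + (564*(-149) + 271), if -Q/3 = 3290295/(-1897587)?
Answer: -314256388718/210843 ≈ -1.4905e+6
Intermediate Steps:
Q = 1096765/210843 (Q = -9870885/(-1897587) = -9870885*(-1)/1897587 = -3*(-1096765/632529) = 1096765/210843 ≈ 5.2018)
(Q + (-158098 - 1248618)) + (564*(-149) + 271) = (1096765/210843 + (-158098 - 1248618)) + (564*(-149) + 271) = (1096765/210843 - 1406716) + (-84036 + 271) = -296595124823/210843 - 83765 = -314256388718/210843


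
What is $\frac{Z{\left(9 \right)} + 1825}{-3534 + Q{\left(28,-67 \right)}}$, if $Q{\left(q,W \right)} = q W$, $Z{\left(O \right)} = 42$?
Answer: $- \frac{1867}{5410} \approx -0.3451$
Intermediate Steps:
$Q{\left(q,W \right)} = W q$
$\frac{Z{\left(9 \right)} + 1825}{-3534 + Q{\left(28,-67 \right)}} = \frac{42 + 1825}{-3534 - 1876} = \frac{1867}{-3534 - 1876} = \frac{1867}{-5410} = 1867 \left(- \frac{1}{5410}\right) = - \frac{1867}{5410}$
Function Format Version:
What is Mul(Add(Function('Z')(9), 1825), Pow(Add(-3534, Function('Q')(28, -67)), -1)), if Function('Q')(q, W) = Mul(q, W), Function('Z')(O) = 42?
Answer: Rational(-1867, 5410) ≈ -0.34510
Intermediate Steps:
Function('Q')(q, W) = Mul(W, q)
Mul(Add(Function('Z')(9), 1825), Pow(Add(-3534, Function('Q')(28, -67)), -1)) = Mul(Add(42, 1825), Pow(Add(-3534, Mul(-67, 28)), -1)) = Mul(1867, Pow(Add(-3534, -1876), -1)) = Mul(1867, Pow(-5410, -1)) = Mul(1867, Rational(-1, 5410)) = Rational(-1867, 5410)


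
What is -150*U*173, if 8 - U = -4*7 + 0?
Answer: -934200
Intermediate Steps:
U = 36 (U = 8 - (-4*7 + 0) = 8 - (-28 + 0) = 8 - 1*(-28) = 8 + 28 = 36)
-150*U*173 = -150*36*173 = -5400*173 = -934200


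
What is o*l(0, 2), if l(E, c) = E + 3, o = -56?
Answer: -168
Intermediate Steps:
l(E, c) = 3 + E
o*l(0, 2) = -56*(3 + 0) = -56*3 = -168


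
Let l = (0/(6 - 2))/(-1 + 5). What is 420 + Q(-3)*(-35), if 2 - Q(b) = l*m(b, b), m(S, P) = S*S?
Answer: 350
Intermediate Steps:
m(S, P) = S²
l = 0 (l = (0/4)/4 = ((¼)*0)*(¼) = 0*(¼) = 0)
Q(b) = 2 (Q(b) = 2 - 0*b² = 2 - 1*0 = 2 + 0 = 2)
420 + Q(-3)*(-35) = 420 + 2*(-35) = 420 - 70 = 350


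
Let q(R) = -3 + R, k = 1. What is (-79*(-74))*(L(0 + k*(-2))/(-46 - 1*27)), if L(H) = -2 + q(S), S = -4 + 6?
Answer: 17538/73 ≈ 240.25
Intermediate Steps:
S = 2
L(H) = -3 (L(H) = -2 + (-3 + 2) = -2 - 1 = -3)
(-79*(-74))*(L(0 + k*(-2))/(-46 - 1*27)) = (-79*(-74))*(-3/(-46 - 1*27)) = 5846*(-3/(-46 - 27)) = 5846*(-3/(-73)) = 5846*(-3*(-1/73)) = 5846*(3/73) = 17538/73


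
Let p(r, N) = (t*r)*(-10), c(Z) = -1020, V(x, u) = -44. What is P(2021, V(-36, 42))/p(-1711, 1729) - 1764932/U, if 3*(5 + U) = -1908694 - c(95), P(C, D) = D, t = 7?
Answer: 6470140598/2331468485 ≈ 2.7751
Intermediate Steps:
p(r, N) = -70*r (p(r, N) = (7*r)*(-10) = -70*r)
U = -1907689/3 (U = -5 + (-1908694 - 1*(-1020))/3 = -5 + (-1908694 + 1020)/3 = -5 + (⅓)*(-1907674) = -5 - 1907674/3 = -1907689/3 ≈ -6.3590e+5)
P(2021, V(-36, 42))/p(-1711, 1729) - 1764932/U = -44/((-70*(-1711))) - 1764932/(-1907689/3) = -44/119770 - 1764932*(-3/1907689) = -44*1/119770 + 5294796/1907689 = -22/59885 + 5294796/1907689 = 6470140598/2331468485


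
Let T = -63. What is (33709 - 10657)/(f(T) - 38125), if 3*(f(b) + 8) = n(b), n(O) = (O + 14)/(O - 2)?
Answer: -2247570/3717943 ≈ -0.60452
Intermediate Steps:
n(O) = (14 + O)/(-2 + O)
f(b) = -8 + (14 + b)/(3*(-2 + b)) (f(b) = -8 + ((14 + b)/(-2 + b))/3 = -8 + (14 + b)/(3*(-2 + b)))
(33709 - 10657)/(f(T) - 38125) = (33709 - 10657)/((62 - 23*(-63))/(3*(-2 - 63)) - 38125) = 23052/((⅓)*(62 + 1449)/(-65) - 38125) = 23052/((⅓)*(-1/65)*1511 - 38125) = 23052/(-1511/195 - 38125) = 23052/(-7435886/195) = 23052*(-195/7435886) = -2247570/3717943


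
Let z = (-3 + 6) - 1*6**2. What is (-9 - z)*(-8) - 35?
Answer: -227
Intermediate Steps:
z = -33 (z = 3 - 1*36 = 3 - 36 = -33)
(-9 - z)*(-8) - 35 = (-9 - 1*(-33))*(-8) - 35 = (-9 + 33)*(-8) - 35 = 24*(-8) - 35 = -192 - 35 = -227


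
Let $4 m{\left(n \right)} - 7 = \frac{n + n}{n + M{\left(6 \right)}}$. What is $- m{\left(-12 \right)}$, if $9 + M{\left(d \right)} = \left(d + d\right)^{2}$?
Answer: $- \frac{279}{164} \approx -1.7012$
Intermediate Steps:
$M{\left(d \right)} = -9 + 4 d^{2}$ ($M{\left(d \right)} = -9 + \left(d + d\right)^{2} = -9 + \left(2 d\right)^{2} = -9 + 4 d^{2}$)
$m{\left(n \right)} = \frac{7}{4} + \frac{n}{2 \left(135 + n\right)}$ ($m{\left(n \right)} = \frac{7}{4} + \frac{\left(n + n\right) \frac{1}{n - \left(9 - 4 \cdot 6^{2}\right)}}{4} = \frac{7}{4} + \frac{2 n \frac{1}{n + \left(-9 + 4 \cdot 36\right)}}{4} = \frac{7}{4} + \frac{2 n \frac{1}{n + \left(-9 + 144\right)}}{4} = \frac{7}{4} + \frac{2 n \frac{1}{n + 135}}{4} = \frac{7}{4} + \frac{2 n \frac{1}{135 + n}}{4} = \frac{7}{4} + \frac{n}{2 \left(135 + n\right)}$)
$- m{\left(-12 \right)} = - \frac{9 \left(105 - 12\right)}{4 \left(135 - 12\right)} = - \frac{9 \cdot 93}{4 \cdot 123} = \left(-1\right) \frac{279}{164} = - \frac{279}{164}$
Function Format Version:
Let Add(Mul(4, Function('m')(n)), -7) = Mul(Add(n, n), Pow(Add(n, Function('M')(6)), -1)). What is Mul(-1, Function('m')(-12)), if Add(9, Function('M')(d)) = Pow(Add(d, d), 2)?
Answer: Rational(-279, 164) ≈ -1.7012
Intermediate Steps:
Function('M')(d) = Add(-9, Mul(4, Pow(d, 2))) (Function('M')(d) = Add(-9, Pow(Add(d, d), 2)) = Add(-9, Pow(Mul(2, d), 2)) = Add(-9, Mul(4, Pow(d, 2))))
Function('m')(n) = Add(Rational(7, 4), Mul(Rational(1, 2), n, Pow(Add(135, n), -1))) (Function('m')(n) = Add(Rational(7, 4), Mul(Rational(1, 4), Mul(Add(n, n), Pow(Add(n, Add(-9, Mul(4, Pow(6, 2)))), -1)))) = Add(Rational(7, 4), Mul(Rational(1, 4), Mul(Mul(2, n), Pow(Add(n, Add(-9, Mul(4, 36))), -1)))) = Add(Rational(7, 4), Mul(Rational(1, 4), Mul(Mul(2, n), Pow(Add(n, Add(-9, 144)), -1)))) = Add(Rational(7, 4), Mul(Rational(1, 4), Mul(Mul(2, n), Pow(Add(n, 135), -1)))) = Add(Rational(7, 4), Mul(Rational(1, 4), Mul(Mul(2, n), Pow(Add(135, n), -1)))) = Add(Rational(7, 4), Mul(Rational(1, 4), Mul(2, n, Pow(Add(135, n), -1)))) = Add(Rational(7, 4), Mul(Rational(1, 2), n, Pow(Add(135, n), -1))))
Mul(-1, Function('m')(-12)) = Mul(-1, Mul(Rational(9, 4), Pow(Add(135, -12), -1), Add(105, -12))) = Mul(-1, Mul(Rational(9, 4), Pow(123, -1), 93)) = Mul(-1, Mul(Rational(9, 4), Rational(1, 123), 93)) = Mul(-1, Rational(279, 164)) = Rational(-279, 164)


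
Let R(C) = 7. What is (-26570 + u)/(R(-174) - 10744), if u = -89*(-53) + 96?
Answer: 21757/10737 ≈ 2.0264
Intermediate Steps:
u = 4813 (u = 4717 + 96 = 4813)
(-26570 + u)/(R(-174) - 10744) = (-26570 + 4813)/(7 - 10744) = -21757/(-10737) = -21757*(-1/10737) = 21757/10737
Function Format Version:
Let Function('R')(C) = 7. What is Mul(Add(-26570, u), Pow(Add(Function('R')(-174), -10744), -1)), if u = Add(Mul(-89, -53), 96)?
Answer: Rational(21757, 10737) ≈ 2.0264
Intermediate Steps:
u = 4813 (u = Add(4717, 96) = 4813)
Mul(Add(-26570, u), Pow(Add(Function('R')(-174), -10744), -1)) = Mul(Add(-26570, 4813), Pow(Add(7, -10744), -1)) = Mul(-21757, Pow(-10737, -1)) = Mul(-21757, Rational(-1, 10737)) = Rational(21757, 10737)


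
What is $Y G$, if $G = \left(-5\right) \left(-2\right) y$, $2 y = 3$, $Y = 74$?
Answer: $1110$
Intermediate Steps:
$y = \frac{3}{2}$ ($y = \frac{1}{2} \cdot 3 = \frac{3}{2} \approx 1.5$)
$G = 15$ ($G = \left(-5\right) \left(-2\right) \frac{3}{2} = 10 \cdot \frac{3}{2} = 15$)
$Y G = 74 \cdot 15 = 1110$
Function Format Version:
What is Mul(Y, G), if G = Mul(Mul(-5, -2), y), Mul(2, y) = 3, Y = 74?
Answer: 1110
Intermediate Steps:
y = Rational(3, 2) (y = Mul(Rational(1, 2), 3) = Rational(3, 2) ≈ 1.5000)
G = 15 (G = Mul(Mul(-5, -2), Rational(3, 2)) = Mul(10, Rational(3, 2)) = 15)
Mul(Y, G) = Mul(74, 15) = 1110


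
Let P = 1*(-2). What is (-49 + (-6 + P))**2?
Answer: 3249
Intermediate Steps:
P = -2
(-49 + (-6 + P))**2 = (-49 + (-6 - 2))**2 = (-49 - 8)**2 = (-57)**2 = 3249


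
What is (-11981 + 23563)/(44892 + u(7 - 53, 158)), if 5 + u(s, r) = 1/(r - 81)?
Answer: 445907/1728150 ≈ 0.25803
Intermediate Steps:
u(s, r) = -5 + 1/(-81 + r) (u(s, r) = -5 + 1/(r - 81) = -5 + 1/(-81 + r))
(-11981 + 23563)/(44892 + u(7 - 53, 158)) = (-11981 + 23563)/(44892 + (406 - 5*158)/(-81 + 158)) = 11582/(44892 + (406 - 790)/77) = 11582/(44892 + (1/77)*(-384)) = 11582/(44892 - 384/77) = 11582/(3456300/77) = 11582*(77/3456300) = 445907/1728150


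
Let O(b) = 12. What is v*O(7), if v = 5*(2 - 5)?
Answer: -180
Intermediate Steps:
v = -15 (v = 5*(-3) = -15)
v*O(7) = -15*12 = -180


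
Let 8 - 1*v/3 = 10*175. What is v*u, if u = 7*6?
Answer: -219492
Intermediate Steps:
u = 42
v = -5226 (v = 24 - 30*175 = 24 - 3*1750 = 24 - 5250 = -5226)
v*u = -5226*42 = -219492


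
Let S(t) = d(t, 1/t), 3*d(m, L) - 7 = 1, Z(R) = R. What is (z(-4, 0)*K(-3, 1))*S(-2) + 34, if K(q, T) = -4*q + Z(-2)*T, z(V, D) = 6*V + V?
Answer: -2138/3 ≈ -712.67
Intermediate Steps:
d(m, L) = 8/3 (d(m, L) = 7/3 + (⅓)*1 = 7/3 + ⅓ = 8/3)
z(V, D) = 7*V
S(t) = 8/3
K(q, T) = -4*q - 2*T
(z(-4, 0)*K(-3, 1))*S(-2) + 34 = ((7*(-4))*(-4*(-3) - 2*1))*(8/3) + 34 = -28*(12 - 2)*(8/3) + 34 = -28*10*(8/3) + 34 = -280*8/3 + 34 = -2240/3 + 34 = -2138/3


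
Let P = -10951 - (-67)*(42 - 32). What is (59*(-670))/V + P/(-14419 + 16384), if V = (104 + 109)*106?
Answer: -51633478/7394295 ≈ -6.9829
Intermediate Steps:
P = -10281 (P = -10951 - (-67)*10 = -10951 - 1*(-670) = -10951 + 670 = -10281)
V = 22578 (V = 213*106 = 22578)
(59*(-670))/V + P/(-14419 + 16384) = (59*(-670))/22578 - 10281/(-14419 + 16384) = -39530*1/22578 - 10281/1965 = -19765/11289 - 10281*1/1965 = -19765/11289 - 3427/655 = -51633478/7394295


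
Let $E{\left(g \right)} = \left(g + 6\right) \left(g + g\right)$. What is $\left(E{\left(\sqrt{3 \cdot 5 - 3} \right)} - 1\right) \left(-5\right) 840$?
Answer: $-96600 - 100800 \sqrt{3} \approx -2.7119 \cdot 10^{5}$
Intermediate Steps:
$E{\left(g \right)} = 2 g \left(6 + g\right)$ ($E{\left(g \right)} = \left(6 + g\right) 2 g = 2 g \left(6 + g\right)$)
$\left(E{\left(\sqrt{3 \cdot 5 - 3} \right)} - 1\right) \left(-5\right) 840 = \left(2 \sqrt{3 \cdot 5 - 3} \left(6 + \sqrt{3 \cdot 5 - 3}\right) - 1\right) \left(-5\right) 840 = \left(2 \sqrt{15 - 3} \left(6 + \sqrt{15 - 3}\right) - 1\right) \left(-5\right) 840 = \left(2 \sqrt{12} \left(6 + \sqrt{12}\right) - 1\right) \left(-5\right) 840 = \left(2 \cdot 2 \sqrt{3} \left(6 + 2 \sqrt{3}\right) - 1\right) \left(-5\right) 840 = \left(4 \sqrt{3} \left(6 + 2 \sqrt{3}\right) - 1\right) \left(-5\right) 840 = \left(-1 + 4 \sqrt{3} \left(6 + 2 \sqrt{3}\right)\right) \left(-5\right) 840 = \left(5 - 20 \sqrt{3} \left(6 + 2 \sqrt{3}\right)\right) 840 = 4200 - 16800 \sqrt{3} \left(6 + 2 \sqrt{3}\right)$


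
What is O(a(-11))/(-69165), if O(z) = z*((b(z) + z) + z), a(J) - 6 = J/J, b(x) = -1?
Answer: -91/69165 ≈ -0.0013157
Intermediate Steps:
a(J) = 7 (a(J) = 6 + J/J = 6 + 1 = 7)
O(z) = z*(-1 + 2*z) (O(z) = z*((-1 + z) + z) = z*(-1 + 2*z))
O(a(-11))/(-69165) = (7*(-1 + 2*7))/(-69165) = (7*(-1 + 14))*(-1/69165) = (7*13)*(-1/69165) = 91*(-1/69165) = -91/69165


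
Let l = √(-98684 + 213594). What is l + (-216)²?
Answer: 46656 + √114910 ≈ 46995.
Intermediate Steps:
l = √114910 ≈ 338.98
l + (-216)² = √114910 + (-216)² = √114910 + 46656 = 46656 + √114910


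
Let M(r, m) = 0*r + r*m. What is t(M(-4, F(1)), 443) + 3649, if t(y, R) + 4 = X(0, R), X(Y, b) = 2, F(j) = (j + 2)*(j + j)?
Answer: 3647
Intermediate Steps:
F(j) = 2*j*(2 + j) (F(j) = (2 + j)*(2*j) = 2*j*(2 + j))
M(r, m) = m*r (M(r, m) = 0 + m*r = m*r)
t(y, R) = -2 (t(y, R) = -4 + 2 = -2)
t(M(-4, F(1)), 443) + 3649 = -2 + 3649 = 3647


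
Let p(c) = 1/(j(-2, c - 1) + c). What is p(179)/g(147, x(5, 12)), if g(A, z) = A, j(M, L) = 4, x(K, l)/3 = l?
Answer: 1/26901 ≈ 3.7173e-5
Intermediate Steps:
x(K, l) = 3*l
p(c) = 1/(4 + c)
p(179)/g(147, x(5, 12)) = 1/((4 + 179)*147) = (1/147)/183 = (1/183)*(1/147) = 1/26901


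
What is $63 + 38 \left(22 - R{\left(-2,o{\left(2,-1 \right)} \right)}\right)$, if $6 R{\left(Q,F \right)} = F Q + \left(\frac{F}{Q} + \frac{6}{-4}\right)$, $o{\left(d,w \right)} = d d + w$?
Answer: $956$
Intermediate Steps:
$o{\left(d,w \right)} = w + d^{2}$ ($o{\left(d,w \right)} = d^{2} + w = w + d^{2}$)
$R{\left(Q,F \right)} = - \frac{1}{4} + \frac{F Q}{6} + \frac{F}{6 Q}$ ($R{\left(Q,F \right)} = \frac{F Q + \left(\frac{F}{Q} + \frac{6}{-4}\right)}{6} = \frac{F Q + \left(\frac{F}{Q} + 6 \left(- \frac{1}{4}\right)\right)}{6} = \frac{F Q + \left(\frac{F}{Q} - \frac{3}{2}\right)}{6} = \frac{F Q + \left(- \frac{3}{2} + \frac{F}{Q}\right)}{6} = \frac{- \frac{3}{2} + F Q + \frac{F}{Q}}{6} = - \frac{1}{4} + \frac{F Q}{6} + \frac{F}{6 Q}$)
$63 + 38 \left(22 - R{\left(-2,o{\left(2,-1 \right)} \right)}\right) = 63 + 38 \left(22 - \left(- \frac{1}{4} + \frac{1}{6} \left(-1 + 2^{2}\right) \left(-2\right) + \frac{-1 + 2^{2}}{6 \left(-2\right)}\right)\right) = 63 + 38 \left(22 - \left(- \frac{1}{4} + \frac{1}{6} \left(-1 + 4\right) \left(-2\right) + \frac{1}{6} \left(-1 + 4\right) \left(- \frac{1}{2}\right)\right)\right) = 63 + 38 \left(22 - \left(- \frac{1}{4} + \frac{1}{6} \cdot 3 \left(-2\right) + \frac{1}{6} \cdot 3 \left(- \frac{1}{2}\right)\right)\right) = 63 + 38 \left(22 - \left(- \frac{1}{4} - 1 - \frac{1}{4}\right)\right) = 63 + 38 \left(22 - - \frac{3}{2}\right) = 63 + 38 \left(22 + \frac{3}{2}\right) = 63 + 38 \cdot \frac{47}{2} = 63 + 893 = 956$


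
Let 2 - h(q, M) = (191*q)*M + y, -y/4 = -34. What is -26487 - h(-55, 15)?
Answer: -183928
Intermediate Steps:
y = 136 (y = -4*(-34) = 136)
h(q, M) = -134 - 191*M*q (h(q, M) = 2 - ((191*q)*M + 136) = 2 - (191*M*q + 136) = 2 - (136 + 191*M*q) = 2 + (-136 - 191*M*q) = -134 - 191*M*q)
-26487 - h(-55, 15) = -26487 - (-134 - 191*15*(-55)) = -26487 - (-134 + 157575) = -26487 - 1*157441 = -26487 - 157441 = -183928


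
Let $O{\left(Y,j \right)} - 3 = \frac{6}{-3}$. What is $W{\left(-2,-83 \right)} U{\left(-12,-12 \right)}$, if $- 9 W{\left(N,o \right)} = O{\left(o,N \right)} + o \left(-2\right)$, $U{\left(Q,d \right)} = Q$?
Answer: $\frac{668}{3} \approx 222.67$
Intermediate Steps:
$O{\left(Y,j \right)} = 1$ ($O{\left(Y,j \right)} = 3 + \frac{6}{-3} = 3 + 6 \left(- \frac{1}{3}\right) = 3 - 2 = 1$)
$W{\left(N,o \right)} = - \frac{1}{9} + \frac{2 o}{9}$ ($W{\left(N,o \right)} = - \frac{1 + o \left(-2\right)}{9} = - \frac{1 - 2 o}{9} = - \frac{1}{9} + \frac{2 o}{9}$)
$W{\left(-2,-83 \right)} U{\left(-12,-12 \right)} = \left(- \frac{1}{9} + \frac{2}{9} \left(-83\right)\right) \left(-12\right) = \left(- \frac{1}{9} - \frac{166}{9}\right) \left(-12\right) = \left(- \frac{167}{9}\right) \left(-12\right) = \frac{668}{3}$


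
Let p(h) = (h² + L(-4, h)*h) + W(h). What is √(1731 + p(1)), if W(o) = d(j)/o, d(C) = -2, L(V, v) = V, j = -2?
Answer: √1726 ≈ 41.545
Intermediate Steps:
W(o) = -2/o
p(h) = h² - 4*h - 2/h (p(h) = (h² - 4*h) - 2/h = h² - 4*h - 2/h)
√(1731 + p(1)) = √(1731 + (-2 + 1²*(-4 + 1))/1) = √(1731 + 1*(-2 + 1*(-3))) = √(1731 + 1*(-2 - 3)) = √(1731 + 1*(-5)) = √(1731 - 5) = √1726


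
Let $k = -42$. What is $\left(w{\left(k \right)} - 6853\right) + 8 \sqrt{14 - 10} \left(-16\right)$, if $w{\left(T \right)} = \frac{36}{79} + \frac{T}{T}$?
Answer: $- \frac{561496}{79} \approx -7107.5$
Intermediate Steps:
$w{\left(T \right)} = \frac{115}{79}$ ($w{\left(T \right)} = 36 \cdot \frac{1}{79} + 1 = \frac{36}{79} + 1 = \frac{115}{79}$)
$\left(w{\left(k \right)} - 6853\right) + 8 \sqrt{14 - 10} \left(-16\right) = \left(\frac{115}{79} - 6853\right) + 8 \sqrt{14 - 10} \left(-16\right) = - \frac{541272}{79} + 8 \sqrt{4} \left(-16\right) = - \frac{541272}{79} + 8 \cdot 2 \left(-16\right) = - \frac{541272}{79} + 16 \left(-16\right) = - \frac{541272}{79} - 256 = - \frac{561496}{79}$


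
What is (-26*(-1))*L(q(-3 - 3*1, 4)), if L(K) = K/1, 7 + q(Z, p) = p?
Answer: -78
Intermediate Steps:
q(Z, p) = -7 + p
L(K) = K (L(K) = K*1 = K)
(-26*(-1))*L(q(-3 - 3*1, 4)) = (-26*(-1))*(-7 + 4) = 26*(-3) = -78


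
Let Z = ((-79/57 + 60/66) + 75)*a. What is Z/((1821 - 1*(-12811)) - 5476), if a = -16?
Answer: -186904/1435203 ≈ -0.13023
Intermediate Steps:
Z = -747616/627 (Z = ((-79/57 + 60/66) + 75)*(-16) = ((-79*1/57 + 60*(1/66)) + 75)*(-16) = ((-79/57 + 10/11) + 75)*(-16) = (-299/627 + 75)*(-16) = (46726/627)*(-16) = -747616/627 ≈ -1192.4)
Z/((1821 - 1*(-12811)) - 5476) = -747616/(627*((1821 - 1*(-12811)) - 5476)) = -747616/(627*((1821 + 12811) - 5476)) = -747616/(627*(14632 - 5476)) = -747616/627/9156 = -747616/627*1/9156 = -186904/1435203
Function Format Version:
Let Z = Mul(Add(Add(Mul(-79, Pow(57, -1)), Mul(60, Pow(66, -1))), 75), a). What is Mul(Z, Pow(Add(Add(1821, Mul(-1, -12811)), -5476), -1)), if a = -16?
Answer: Rational(-186904, 1435203) ≈ -0.13023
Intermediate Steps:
Z = Rational(-747616, 627) (Z = Mul(Add(Add(Mul(-79, Pow(57, -1)), Mul(60, Pow(66, -1))), 75), -16) = Mul(Add(Add(Mul(-79, Rational(1, 57)), Mul(60, Rational(1, 66))), 75), -16) = Mul(Add(Add(Rational(-79, 57), Rational(10, 11)), 75), -16) = Mul(Add(Rational(-299, 627), 75), -16) = Mul(Rational(46726, 627), -16) = Rational(-747616, 627) ≈ -1192.4)
Mul(Z, Pow(Add(Add(1821, Mul(-1, -12811)), -5476), -1)) = Mul(Rational(-747616, 627), Pow(Add(Add(1821, Mul(-1, -12811)), -5476), -1)) = Mul(Rational(-747616, 627), Pow(Add(Add(1821, 12811), -5476), -1)) = Mul(Rational(-747616, 627), Pow(Add(14632, -5476), -1)) = Mul(Rational(-747616, 627), Pow(9156, -1)) = Mul(Rational(-747616, 627), Rational(1, 9156)) = Rational(-186904, 1435203)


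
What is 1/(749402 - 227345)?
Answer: 1/522057 ≈ 1.9155e-6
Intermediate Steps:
1/(749402 - 227345) = 1/522057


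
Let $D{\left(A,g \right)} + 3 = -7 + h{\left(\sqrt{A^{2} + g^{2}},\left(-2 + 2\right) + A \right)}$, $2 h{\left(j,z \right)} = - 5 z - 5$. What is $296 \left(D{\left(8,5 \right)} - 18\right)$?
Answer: $-14948$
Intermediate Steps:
$h{\left(j,z \right)} = - \frac{5}{2} - \frac{5 z}{2}$ ($h{\left(j,z \right)} = \frac{- 5 z - 5}{2} = \frac{-5 - 5 z}{2} = - \frac{5}{2} - \frac{5 z}{2}$)
$D{\left(A,g \right)} = - \frac{25}{2} - \frac{5 A}{2}$ ($D{\left(A,g \right)} = -3 - \left(\frac{19}{2} + \frac{5 \left(\left(-2 + 2\right) + A\right)}{2}\right) = -3 - \left(\frac{19}{2} + \frac{5 \left(0 + A\right)}{2}\right) = -3 - \left(\frac{19}{2} + \frac{5 A}{2}\right) = - \frac{25}{2} - \frac{5 A}{2}$)
$296 \left(D{\left(8,5 \right)} - 18\right) = 296 \left(\left(- \frac{25}{2} - 20\right) - 18\right) = 296 \left(- \frac{65}{2} - 18\right) = 296 \left(- \frac{101}{2}\right) = -14948$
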